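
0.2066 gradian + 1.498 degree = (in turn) 0.004678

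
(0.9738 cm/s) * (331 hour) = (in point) 3.289e+07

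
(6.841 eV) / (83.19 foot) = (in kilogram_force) 4.408e-21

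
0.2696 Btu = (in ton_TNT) 6.798e-08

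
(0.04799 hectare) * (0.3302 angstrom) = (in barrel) 9.967e-08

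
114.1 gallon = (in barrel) 2.717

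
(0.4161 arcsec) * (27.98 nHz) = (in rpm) 5.39e-13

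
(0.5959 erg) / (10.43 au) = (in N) 3.819e-20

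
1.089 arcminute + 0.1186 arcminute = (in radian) 0.0003513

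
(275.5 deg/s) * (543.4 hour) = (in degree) 5.389e+08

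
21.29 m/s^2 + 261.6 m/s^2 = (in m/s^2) 282.9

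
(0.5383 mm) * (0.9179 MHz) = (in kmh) 1779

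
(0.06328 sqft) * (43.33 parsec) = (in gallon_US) 2.076e+18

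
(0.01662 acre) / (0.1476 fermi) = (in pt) 1.292e+21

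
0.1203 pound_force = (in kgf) 0.05457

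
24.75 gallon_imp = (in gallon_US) 29.72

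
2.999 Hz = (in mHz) 2999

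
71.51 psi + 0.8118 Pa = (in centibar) 493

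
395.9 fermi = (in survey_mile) 2.46e-16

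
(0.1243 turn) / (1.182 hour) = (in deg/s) 0.01052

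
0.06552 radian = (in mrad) 65.52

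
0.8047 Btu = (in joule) 849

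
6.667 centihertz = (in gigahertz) 6.667e-11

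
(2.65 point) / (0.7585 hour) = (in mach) 1.005e-09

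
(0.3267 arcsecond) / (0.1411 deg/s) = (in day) 7.444e-09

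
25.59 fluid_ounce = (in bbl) 0.00476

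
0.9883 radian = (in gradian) 62.92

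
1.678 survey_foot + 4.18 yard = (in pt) 1.228e+04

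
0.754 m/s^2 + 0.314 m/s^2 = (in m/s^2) 1.068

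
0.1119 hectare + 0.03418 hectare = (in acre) 0.361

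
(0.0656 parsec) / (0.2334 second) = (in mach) 2.547e+13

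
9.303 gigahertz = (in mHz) 9.303e+12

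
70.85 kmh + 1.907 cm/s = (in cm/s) 1970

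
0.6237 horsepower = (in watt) 465.1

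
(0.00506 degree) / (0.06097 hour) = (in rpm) 3.842e-06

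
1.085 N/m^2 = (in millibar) 0.01085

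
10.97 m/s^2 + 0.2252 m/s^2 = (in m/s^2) 11.2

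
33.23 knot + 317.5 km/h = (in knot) 204.7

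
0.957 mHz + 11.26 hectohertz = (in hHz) 11.26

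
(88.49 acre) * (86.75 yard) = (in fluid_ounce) 9.605e+11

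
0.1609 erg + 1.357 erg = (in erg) 1.518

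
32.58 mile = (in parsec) 1.699e-12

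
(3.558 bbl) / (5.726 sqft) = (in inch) 41.87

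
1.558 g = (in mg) 1558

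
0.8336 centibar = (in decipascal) 8336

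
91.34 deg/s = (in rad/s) 1.594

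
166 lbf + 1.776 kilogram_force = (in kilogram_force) 77.07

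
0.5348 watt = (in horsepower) 0.0007172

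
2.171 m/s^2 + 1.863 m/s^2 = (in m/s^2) 4.034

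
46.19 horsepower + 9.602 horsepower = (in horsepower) 55.79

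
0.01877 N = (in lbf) 0.00422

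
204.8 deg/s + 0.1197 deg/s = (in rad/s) 3.577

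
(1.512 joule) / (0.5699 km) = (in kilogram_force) 0.0002705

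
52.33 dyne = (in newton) 0.0005233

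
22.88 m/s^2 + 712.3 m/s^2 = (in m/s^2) 735.2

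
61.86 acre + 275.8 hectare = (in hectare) 300.8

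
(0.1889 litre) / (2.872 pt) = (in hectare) 1.864e-05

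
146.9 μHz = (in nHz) 1.469e+05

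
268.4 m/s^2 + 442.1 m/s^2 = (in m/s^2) 710.5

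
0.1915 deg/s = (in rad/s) 0.003342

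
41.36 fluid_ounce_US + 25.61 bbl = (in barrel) 25.62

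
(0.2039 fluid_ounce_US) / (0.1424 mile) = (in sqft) 2.832e-07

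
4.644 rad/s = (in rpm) 44.35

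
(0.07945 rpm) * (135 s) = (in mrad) 1123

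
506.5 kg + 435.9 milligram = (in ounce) 1.787e+04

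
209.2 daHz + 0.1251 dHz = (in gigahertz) 2.092e-06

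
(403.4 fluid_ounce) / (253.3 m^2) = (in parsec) 1.526e-21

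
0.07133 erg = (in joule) 7.133e-09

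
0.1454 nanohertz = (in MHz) 1.454e-16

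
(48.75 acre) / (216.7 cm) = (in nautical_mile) 49.16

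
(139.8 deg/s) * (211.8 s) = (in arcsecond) 1.066e+08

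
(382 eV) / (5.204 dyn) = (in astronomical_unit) 7.862e-24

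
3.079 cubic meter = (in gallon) 813.4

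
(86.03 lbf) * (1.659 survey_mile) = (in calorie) 2.442e+05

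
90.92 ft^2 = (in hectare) 0.0008447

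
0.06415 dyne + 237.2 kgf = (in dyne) 2.326e+08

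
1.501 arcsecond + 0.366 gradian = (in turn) 0.0009162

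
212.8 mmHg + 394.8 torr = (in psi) 11.75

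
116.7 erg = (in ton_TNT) 2.789e-15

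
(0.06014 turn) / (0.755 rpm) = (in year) 1.516e-07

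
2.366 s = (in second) 2.366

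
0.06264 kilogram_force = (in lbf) 0.1381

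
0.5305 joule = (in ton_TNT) 1.268e-10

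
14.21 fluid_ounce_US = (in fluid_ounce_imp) 14.79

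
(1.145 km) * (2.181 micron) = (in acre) 6.171e-07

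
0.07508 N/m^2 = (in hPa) 0.0007508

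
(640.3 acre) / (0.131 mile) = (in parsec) 3.983e-13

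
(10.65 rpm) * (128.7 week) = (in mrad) 8.681e+10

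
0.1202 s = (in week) 1.987e-07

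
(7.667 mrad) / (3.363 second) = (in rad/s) 0.00228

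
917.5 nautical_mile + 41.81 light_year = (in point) 1.121e+21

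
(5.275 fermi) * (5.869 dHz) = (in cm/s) 3.096e-13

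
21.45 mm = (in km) 2.145e-05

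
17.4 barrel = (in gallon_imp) 608.5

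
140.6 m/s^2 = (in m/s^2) 140.6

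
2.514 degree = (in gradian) 2.793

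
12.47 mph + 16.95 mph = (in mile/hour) 29.42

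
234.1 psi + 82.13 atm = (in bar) 99.36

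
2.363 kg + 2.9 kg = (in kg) 5.263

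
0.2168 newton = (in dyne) 2.168e+04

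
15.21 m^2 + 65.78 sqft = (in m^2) 21.32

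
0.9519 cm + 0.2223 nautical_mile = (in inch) 1.621e+04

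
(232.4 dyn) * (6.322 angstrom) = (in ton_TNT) 3.512e-22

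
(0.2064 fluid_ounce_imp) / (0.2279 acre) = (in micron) 0.006359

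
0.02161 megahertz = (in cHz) 2.161e+06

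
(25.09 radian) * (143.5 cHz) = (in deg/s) 2063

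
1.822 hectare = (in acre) 4.502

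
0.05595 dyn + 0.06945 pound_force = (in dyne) 3.089e+04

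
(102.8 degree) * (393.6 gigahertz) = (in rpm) 6.744e+12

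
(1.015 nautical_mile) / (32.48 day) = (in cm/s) 0.06698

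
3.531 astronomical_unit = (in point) 1.497e+15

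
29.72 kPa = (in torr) 222.9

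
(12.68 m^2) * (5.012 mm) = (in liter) 63.55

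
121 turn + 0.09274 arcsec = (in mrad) 7.603e+05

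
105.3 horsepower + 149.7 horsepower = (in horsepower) 255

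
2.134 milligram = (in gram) 0.002134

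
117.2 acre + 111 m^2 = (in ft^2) 5.106e+06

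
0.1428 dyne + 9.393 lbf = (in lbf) 9.393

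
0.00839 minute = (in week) 8.323e-07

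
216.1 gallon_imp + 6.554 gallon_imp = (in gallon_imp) 222.7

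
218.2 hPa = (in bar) 0.2182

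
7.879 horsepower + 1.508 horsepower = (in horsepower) 9.387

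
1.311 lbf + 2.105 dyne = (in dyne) 5.832e+05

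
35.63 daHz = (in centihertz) 3.563e+04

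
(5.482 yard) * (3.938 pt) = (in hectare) 6.964e-07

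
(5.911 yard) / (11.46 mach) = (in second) 0.001385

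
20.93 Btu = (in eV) 1.378e+23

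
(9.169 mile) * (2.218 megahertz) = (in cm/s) 3.273e+12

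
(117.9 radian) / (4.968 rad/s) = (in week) 3.924e-05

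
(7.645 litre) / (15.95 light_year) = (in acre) 1.252e-23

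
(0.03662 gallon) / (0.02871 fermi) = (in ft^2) 5.197e+13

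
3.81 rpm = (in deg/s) 22.86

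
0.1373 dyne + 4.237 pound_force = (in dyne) 1.885e+06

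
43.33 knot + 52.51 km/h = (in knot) 71.68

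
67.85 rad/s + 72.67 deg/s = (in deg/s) 3960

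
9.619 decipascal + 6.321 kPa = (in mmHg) 47.42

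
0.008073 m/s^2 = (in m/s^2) 0.008073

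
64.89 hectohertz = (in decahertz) 648.9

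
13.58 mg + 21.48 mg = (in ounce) 0.001237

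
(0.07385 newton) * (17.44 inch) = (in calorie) 0.007819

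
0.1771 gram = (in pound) 0.0003904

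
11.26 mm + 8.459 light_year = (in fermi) 8.003e+31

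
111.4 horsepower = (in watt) 8.307e+04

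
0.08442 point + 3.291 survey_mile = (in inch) 2.085e+05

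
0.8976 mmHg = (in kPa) 0.1197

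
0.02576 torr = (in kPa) 0.003434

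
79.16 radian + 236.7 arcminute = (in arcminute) 2.724e+05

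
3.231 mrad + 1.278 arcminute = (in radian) 0.003603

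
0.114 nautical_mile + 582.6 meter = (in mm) 7.937e+05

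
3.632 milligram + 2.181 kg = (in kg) 2.181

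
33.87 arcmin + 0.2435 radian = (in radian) 0.2534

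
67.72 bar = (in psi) 982.2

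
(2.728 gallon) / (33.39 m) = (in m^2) 0.0003093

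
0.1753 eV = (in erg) 2.809e-13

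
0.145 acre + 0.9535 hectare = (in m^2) 1.012e+04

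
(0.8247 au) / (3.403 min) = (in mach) 1.775e+06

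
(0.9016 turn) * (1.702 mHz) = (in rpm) 0.09207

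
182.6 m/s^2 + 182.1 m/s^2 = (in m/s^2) 364.7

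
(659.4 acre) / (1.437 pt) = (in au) 0.03519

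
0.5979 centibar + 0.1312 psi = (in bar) 0.01502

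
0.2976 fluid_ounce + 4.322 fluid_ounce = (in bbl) 0.0008593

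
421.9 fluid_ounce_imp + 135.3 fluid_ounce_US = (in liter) 15.99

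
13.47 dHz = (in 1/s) 1.347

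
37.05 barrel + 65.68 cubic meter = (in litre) 7.157e+04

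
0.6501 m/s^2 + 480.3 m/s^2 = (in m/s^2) 481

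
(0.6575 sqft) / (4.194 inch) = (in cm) 57.34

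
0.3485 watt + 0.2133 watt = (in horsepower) 0.0007534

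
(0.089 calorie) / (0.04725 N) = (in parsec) 2.554e-16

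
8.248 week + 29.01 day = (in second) 7.495e+06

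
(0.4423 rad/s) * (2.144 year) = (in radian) 2.991e+07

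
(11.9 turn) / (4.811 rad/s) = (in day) 0.0001799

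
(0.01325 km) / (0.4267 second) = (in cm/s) 3105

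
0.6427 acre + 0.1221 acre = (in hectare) 0.3095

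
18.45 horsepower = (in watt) 1.376e+04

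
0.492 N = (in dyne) 4.92e+04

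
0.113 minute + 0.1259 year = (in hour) 1103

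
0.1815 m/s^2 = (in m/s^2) 0.1815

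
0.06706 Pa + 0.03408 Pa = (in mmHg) 0.0007586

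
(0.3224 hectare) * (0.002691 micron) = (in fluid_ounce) 0.2934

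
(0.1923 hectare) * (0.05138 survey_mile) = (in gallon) 4.201e+07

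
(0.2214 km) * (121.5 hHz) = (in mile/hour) 6.017e+06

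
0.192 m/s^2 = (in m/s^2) 0.192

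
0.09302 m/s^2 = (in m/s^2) 0.09302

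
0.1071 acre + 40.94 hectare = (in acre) 101.3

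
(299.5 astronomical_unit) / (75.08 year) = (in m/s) 1.892e+04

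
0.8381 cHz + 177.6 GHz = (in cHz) 1.776e+13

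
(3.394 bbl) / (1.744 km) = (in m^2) 0.0003094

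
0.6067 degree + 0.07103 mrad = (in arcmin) 36.65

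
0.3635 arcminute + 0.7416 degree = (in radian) 0.01305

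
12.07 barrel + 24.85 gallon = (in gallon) 531.8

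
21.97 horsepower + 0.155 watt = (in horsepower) 21.97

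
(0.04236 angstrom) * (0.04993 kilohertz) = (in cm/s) 2.115e-08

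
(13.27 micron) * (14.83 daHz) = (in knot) 0.003825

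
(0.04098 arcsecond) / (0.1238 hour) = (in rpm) 4.257e-09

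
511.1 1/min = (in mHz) 8518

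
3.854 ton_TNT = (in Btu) 1.528e+07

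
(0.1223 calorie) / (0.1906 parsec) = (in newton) 8.701e-17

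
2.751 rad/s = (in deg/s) 157.6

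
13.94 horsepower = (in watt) 1.04e+04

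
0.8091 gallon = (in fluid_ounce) 103.6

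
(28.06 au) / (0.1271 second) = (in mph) 7.388e+13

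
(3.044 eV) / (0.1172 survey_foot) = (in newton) 1.365e-17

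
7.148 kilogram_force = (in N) 70.1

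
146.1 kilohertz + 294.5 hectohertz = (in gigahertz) 0.0001756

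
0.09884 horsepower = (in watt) 73.7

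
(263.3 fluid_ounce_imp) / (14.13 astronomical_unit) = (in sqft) 3.81e-14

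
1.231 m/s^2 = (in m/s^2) 1.231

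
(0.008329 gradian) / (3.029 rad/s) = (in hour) 1.2e-08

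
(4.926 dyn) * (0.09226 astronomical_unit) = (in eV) 4.243e+24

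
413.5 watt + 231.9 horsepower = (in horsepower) 232.5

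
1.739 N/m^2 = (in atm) 1.716e-05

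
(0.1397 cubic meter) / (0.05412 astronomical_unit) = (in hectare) 1.725e-15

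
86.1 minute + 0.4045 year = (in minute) 2.127e+05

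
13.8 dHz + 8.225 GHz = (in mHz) 8.225e+12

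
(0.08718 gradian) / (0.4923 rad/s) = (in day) 3.22e-08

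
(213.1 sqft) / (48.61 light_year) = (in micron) 4.305e-11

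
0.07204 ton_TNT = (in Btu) 2.857e+05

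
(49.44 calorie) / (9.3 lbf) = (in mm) 5000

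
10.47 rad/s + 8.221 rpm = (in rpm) 108.2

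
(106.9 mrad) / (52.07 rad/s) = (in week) 3.395e-09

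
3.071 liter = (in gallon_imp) 0.6755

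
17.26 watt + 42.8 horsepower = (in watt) 3.193e+04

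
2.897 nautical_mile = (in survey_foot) 1.76e+04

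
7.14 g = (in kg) 0.00714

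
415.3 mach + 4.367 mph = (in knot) 2.749e+05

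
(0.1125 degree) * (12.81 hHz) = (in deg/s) 144.1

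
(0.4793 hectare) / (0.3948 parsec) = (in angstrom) 0.003934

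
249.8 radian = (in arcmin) 8.587e+05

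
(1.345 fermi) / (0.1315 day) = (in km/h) 4.262e-19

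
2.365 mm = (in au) 1.581e-14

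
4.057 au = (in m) 6.069e+11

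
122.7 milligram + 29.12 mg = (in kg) 0.0001518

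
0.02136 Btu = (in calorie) 5.386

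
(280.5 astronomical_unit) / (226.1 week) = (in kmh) 1.105e+06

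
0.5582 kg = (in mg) 5.582e+05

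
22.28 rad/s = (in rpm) 212.8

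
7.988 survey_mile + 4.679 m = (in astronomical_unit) 8.596e-08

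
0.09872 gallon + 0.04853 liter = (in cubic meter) 0.0004222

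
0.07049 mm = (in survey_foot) 0.0002313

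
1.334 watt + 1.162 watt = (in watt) 2.496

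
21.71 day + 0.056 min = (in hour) 521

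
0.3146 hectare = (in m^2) 3146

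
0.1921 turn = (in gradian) 76.84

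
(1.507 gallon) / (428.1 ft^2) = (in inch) 0.005647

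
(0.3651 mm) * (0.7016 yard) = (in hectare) 2.342e-08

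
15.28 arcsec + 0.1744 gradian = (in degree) 0.1612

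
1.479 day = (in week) 0.2113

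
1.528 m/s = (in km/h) 5.501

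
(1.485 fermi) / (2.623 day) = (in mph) 1.466e-20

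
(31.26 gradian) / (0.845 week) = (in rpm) 9.175e-06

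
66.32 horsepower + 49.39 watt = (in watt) 4.95e+04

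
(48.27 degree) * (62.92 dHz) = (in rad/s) 5.301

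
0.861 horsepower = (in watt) 642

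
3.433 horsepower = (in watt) 2560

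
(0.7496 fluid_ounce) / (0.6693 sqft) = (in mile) 2.215e-07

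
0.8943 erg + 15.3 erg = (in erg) 16.19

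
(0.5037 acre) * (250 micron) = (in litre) 509.6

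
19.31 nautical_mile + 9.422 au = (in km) 1.41e+09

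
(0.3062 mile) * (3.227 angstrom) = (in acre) 3.929e-11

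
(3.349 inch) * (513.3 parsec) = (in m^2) 1.347e+18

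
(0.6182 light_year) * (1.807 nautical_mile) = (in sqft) 2.107e+20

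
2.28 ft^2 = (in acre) 5.234e-05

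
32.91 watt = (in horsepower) 0.04413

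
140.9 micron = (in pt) 0.3994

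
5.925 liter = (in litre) 5.925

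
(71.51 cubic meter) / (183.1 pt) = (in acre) 0.2736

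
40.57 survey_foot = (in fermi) 1.237e+16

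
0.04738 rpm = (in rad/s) 0.004962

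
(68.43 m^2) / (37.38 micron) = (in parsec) 5.933e-11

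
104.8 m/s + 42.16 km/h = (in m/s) 116.5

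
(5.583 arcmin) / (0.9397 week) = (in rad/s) 2.858e-09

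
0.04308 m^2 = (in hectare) 4.308e-06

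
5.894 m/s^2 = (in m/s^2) 5.894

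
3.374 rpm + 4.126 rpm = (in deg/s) 45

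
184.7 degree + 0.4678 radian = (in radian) 3.691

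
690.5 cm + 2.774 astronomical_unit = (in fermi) 4.15e+26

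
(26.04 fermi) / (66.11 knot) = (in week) 1.266e-21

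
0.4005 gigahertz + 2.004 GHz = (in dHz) 2.404e+10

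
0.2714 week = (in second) 1.641e+05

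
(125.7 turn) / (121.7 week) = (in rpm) 0.0001025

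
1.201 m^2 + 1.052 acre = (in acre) 1.052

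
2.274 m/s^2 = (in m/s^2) 2.274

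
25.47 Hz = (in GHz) 2.547e-08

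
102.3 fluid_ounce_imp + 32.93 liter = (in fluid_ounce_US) 1212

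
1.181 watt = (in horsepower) 0.001584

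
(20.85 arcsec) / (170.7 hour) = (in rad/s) 1.645e-10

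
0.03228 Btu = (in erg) 3.406e+08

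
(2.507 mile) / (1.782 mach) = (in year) 2.108e-07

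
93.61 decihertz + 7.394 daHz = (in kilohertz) 0.0833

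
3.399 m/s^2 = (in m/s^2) 3.399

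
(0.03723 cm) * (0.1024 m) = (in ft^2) 0.0004104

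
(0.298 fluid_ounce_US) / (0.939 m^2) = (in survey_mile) 5.832e-09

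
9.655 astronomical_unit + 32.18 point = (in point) 4.094e+15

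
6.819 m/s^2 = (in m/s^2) 6.819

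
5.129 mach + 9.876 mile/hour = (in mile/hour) 3917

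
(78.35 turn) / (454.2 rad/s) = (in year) 3.437e-08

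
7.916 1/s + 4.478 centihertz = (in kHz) 0.007961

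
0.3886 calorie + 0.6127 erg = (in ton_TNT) 3.886e-10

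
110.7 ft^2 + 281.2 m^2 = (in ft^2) 3138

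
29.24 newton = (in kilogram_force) 2.982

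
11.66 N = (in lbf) 2.621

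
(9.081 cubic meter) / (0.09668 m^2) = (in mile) 0.05836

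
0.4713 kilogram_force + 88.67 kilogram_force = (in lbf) 196.5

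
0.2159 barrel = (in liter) 34.33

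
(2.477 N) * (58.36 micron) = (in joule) 0.0001446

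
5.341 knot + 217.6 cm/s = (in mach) 0.01446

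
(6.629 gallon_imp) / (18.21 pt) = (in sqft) 50.49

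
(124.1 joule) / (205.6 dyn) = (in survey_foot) 1.98e+05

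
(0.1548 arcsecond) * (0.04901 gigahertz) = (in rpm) 351.2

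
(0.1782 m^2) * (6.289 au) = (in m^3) 1.677e+11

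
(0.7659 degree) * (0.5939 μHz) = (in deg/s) 4.549e-07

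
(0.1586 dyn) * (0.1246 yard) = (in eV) 1.128e+12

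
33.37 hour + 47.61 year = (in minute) 2.503e+07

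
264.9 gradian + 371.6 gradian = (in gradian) 636.5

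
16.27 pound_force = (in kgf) 7.38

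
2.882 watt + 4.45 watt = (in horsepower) 0.009832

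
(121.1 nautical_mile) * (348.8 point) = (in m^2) 2.76e+04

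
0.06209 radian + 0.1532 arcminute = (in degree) 3.56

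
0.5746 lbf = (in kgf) 0.2606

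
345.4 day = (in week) 49.34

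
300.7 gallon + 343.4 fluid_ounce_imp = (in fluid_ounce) 3.882e+04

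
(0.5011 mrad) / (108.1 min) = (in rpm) 7.378e-07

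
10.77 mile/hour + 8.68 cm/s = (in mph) 10.96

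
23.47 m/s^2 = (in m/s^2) 23.47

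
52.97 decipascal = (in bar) 5.297e-05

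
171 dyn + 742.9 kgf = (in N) 7285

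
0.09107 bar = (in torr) 68.31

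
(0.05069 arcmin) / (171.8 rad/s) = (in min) 1.43e-09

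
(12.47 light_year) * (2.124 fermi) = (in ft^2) 2697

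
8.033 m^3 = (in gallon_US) 2122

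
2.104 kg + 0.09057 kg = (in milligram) 2.195e+06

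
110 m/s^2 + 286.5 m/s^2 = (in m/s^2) 396.5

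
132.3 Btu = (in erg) 1.396e+12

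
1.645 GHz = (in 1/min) 9.87e+10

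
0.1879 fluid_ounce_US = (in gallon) 0.001468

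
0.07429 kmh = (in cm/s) 2.064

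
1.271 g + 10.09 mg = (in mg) 1281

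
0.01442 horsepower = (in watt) 10.75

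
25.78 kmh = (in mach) 0.02103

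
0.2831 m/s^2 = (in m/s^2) 0.2831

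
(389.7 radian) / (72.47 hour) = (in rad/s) 0.001494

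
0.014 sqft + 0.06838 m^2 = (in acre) 1.722e-05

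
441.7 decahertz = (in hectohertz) 44.17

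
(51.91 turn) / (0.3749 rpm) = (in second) 8308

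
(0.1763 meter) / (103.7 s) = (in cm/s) 0.17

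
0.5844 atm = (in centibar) 59.21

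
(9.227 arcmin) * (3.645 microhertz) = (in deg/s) 5.605e-07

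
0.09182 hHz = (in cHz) 918.2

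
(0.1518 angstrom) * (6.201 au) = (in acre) 0.00348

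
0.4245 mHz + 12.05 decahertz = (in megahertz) 0.0001205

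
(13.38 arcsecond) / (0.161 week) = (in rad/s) 6.662e-10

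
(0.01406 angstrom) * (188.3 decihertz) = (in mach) 7.775e-14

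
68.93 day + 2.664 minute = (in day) 68.93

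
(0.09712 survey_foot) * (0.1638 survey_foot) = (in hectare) 1.478e-07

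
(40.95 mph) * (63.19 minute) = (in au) 4.64e-07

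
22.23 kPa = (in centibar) 22.23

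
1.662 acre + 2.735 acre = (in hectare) 1.779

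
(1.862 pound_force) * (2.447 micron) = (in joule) 2.027e-05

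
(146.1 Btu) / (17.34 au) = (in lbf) 1.336e-08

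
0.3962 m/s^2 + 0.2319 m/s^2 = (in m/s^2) 0.6281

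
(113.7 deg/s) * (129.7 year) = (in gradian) 5.167e+11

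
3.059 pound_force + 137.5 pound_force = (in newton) 625.2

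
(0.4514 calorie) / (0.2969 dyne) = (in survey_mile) 395.3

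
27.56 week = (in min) 2.778e+05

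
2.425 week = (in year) 0.04651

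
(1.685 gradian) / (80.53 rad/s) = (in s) 0.0003287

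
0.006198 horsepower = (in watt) 4.622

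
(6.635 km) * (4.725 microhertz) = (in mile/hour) 0.07013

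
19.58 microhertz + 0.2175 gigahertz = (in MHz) 217.5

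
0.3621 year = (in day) 132.2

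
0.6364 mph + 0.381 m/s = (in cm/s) 66.55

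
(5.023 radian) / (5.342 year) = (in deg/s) 1.708e-06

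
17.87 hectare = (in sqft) 1.924e+06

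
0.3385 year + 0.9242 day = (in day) 124.5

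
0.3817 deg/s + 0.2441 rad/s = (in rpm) 2.395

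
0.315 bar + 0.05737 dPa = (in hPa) 315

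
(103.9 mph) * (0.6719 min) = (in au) 1.252e-08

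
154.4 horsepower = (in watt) 1.151e+05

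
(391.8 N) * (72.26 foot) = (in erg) 8.629e+10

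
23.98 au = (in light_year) 0.0003792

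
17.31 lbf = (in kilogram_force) 7.852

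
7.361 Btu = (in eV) 4.847e+22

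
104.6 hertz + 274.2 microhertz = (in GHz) 1.046e-07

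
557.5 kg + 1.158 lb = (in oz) 1.968e+04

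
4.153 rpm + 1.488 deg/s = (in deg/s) 26.41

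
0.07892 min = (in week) 7.829e-06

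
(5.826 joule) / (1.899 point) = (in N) 8696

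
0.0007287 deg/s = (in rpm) 0.0001214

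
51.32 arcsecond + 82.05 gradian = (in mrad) 1289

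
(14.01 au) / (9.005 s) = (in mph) 5.206e+11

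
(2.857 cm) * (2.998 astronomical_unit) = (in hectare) 1.281e+06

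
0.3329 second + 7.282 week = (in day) 50.97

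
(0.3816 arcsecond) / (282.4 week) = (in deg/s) 6.206e-13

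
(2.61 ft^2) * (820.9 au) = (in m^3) 2.978e+13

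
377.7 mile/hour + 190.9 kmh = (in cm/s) 2.219e+04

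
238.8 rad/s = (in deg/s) 1.368e+04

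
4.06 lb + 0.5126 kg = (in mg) 2.354e+06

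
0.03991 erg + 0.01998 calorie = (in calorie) 0.01998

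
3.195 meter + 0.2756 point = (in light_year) 3.377e-16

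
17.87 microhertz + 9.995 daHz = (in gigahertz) 9.995e-08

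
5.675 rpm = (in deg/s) 34.05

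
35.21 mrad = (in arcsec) 7263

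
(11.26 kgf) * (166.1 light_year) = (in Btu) 1.645e+17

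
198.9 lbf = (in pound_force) 198.9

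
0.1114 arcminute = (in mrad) 0.0324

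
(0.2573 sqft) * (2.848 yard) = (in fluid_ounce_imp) 2191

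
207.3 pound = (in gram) 9.403e+04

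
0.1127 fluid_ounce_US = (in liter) 0.003333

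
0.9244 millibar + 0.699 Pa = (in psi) 0.01351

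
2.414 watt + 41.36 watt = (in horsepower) 0.0587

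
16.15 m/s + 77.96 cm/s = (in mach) 0.04972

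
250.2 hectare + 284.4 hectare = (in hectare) 534.6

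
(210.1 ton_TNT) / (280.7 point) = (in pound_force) 1.996e+12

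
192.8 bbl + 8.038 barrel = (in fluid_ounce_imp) 1.124e+06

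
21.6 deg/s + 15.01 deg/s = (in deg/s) 36.61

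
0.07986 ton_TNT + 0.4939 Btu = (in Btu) 3.167e+05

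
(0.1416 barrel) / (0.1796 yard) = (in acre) 3.387e-05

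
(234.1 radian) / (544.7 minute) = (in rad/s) 0.007163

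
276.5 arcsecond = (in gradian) 0.08534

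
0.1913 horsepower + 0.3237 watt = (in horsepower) 0.1917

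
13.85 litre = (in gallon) 3.659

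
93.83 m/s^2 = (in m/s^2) 93.83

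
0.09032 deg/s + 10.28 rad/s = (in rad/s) 10.28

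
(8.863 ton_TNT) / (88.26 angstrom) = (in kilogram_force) 4.284e+17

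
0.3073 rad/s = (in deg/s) 17.61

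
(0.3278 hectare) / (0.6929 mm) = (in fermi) 4.731e+21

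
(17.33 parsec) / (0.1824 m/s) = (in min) 4.886e+16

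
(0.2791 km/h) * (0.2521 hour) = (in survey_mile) 0.04372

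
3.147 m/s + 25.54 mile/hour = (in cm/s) 1456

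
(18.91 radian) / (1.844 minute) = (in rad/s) 0.1709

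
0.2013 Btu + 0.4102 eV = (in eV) 1.326e+21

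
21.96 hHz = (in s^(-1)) 2196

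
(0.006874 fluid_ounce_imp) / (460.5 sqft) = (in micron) 0.004565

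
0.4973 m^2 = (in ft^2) 5.353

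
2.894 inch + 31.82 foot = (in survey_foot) 32.06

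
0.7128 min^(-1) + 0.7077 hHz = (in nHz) 7.078e+10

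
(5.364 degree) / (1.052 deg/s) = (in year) 1.617e-07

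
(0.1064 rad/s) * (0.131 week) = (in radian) 8430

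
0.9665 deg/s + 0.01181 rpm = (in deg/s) 1.037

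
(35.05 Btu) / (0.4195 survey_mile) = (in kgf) 5.585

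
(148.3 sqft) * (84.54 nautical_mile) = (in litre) 2.157e+09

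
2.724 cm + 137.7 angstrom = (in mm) 27.24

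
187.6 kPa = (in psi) 27.21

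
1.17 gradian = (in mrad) 18.38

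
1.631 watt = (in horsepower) 0.002187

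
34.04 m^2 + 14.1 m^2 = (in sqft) 518.2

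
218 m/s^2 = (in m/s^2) 218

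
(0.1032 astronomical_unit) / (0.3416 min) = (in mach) 2.212e+06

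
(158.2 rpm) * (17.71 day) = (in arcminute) 8.714e+10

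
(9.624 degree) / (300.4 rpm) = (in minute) 8.899e-05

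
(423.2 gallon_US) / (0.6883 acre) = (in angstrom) 5.751e+06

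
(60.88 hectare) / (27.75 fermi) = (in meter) 2.194e+19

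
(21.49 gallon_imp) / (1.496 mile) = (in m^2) 4.058e-05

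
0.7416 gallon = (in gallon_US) 0.7416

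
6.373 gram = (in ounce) 0.2248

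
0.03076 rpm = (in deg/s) 0.1846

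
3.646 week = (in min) 3.675e+04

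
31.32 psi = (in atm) 2.131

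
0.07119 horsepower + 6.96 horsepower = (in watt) 5243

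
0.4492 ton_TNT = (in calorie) 4.492e+08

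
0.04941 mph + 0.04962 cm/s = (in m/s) 0.02258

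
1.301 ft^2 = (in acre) 2.987e-05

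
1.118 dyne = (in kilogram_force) 1.14e-06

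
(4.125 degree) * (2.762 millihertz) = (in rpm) 0.001899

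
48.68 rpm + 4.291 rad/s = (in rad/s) 9.389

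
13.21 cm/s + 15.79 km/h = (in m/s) 4.518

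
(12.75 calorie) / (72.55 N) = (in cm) 73.53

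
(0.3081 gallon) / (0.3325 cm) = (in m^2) 0.3508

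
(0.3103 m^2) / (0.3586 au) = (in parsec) 1.875e-28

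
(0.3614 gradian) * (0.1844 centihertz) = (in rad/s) 1.047e-05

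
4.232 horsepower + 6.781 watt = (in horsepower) 4.241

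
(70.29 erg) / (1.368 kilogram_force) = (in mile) 3.256e-10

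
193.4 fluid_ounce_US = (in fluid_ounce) 193.4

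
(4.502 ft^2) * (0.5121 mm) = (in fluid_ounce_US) 7.242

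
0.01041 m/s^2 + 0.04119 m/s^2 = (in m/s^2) 0.0516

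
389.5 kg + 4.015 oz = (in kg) 389.6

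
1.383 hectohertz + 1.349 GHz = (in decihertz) 1.349e+10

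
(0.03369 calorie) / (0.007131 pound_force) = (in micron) 4.444e+06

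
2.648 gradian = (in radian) 0.04159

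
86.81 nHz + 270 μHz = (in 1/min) 0.01621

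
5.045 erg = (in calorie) 1.206e-07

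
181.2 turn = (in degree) 6.523e+04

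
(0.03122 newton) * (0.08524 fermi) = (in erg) 2.661e-11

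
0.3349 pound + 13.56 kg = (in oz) 483.7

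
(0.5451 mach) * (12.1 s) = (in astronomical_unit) 1.501e-08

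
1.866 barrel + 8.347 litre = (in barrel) 1.919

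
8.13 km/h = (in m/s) 2.258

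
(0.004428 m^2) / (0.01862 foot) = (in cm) 78.02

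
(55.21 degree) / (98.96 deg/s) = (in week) 9.225e-07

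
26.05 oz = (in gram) 738.5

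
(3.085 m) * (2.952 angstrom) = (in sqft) 9.803e-09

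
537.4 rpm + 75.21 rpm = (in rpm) 612.6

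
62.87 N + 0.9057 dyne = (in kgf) 6.411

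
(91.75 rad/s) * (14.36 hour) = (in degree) 2.718e+08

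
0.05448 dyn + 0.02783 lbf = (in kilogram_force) 0.01262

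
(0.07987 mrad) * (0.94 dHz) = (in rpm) 7.169e-05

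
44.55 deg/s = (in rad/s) 0.7775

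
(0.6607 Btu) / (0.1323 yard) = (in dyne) 5.762e+08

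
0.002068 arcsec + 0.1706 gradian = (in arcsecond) 552.7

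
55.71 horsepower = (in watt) 4.154e+04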